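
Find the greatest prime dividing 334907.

89

334907 = 53 · 6319
6319 = 71 · 89
89 is prime.
So 334907 = 53 · 71 · 89; the largest prime factor is 89.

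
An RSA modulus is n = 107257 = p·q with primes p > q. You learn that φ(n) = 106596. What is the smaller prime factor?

φ(n) = (p−1)(q−1) = n − (p+q) + 1, so p + q = 107257 − 106596 + 1 = 662.
p and q are the roots of t² − 662t + 107257 = 0.
Discriminant: 662² − 4·107257 = 438244 − 429028 = 9216; √9216 = 96.
q = (662 − 96)/2 = 283, p = (662 + 96)/2 = 379.
Check: 283 · 379 = 107257.

283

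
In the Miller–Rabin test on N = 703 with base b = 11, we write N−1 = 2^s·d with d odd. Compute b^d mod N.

628

703 − 1 = 702 = 2^1 · 351, so d = 351.
11^1 ≡ 11 (mod 703)
11^2 ≡ 11^2 = 121 ≡ 121 (mod 703)
11^4 ≡ 121^2 = 14641 ≡ 581 (mod 703)
11^8 ≡ 581^2 = 337561 ≡ 121 (mod 703)
11^16 ≡ 121^2 = 14641 ≡ 581 (mod 703)
11^32 ≡ 581^2 = 337561 ≡ 121 (mod 703)
11^64 ≡ 121^2 = 14641 ≡ 581 (mod 703)
11^128 ≡ 581^2 = 337561 ≡ 121 (mod 703)
11^256 ≡ 121^2 = 14641 ≡ 581 (mod 703)
351 = 256 + 64 + 16 + 8 + 4 + 2 + 1 in binary powers of 2.
So 11^351 ≡ 581 · 581 · 581 · 121 · 581 · 121 · 11 ≡ 628 (mod 703).
Squaring chain: 628; never reaches −1, so base 11 is a Miller–Rabin witness that 703 is composite.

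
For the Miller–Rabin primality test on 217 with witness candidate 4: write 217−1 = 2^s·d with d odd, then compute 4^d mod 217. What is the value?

78

217 − 1 = 216 = 2^3 · 27, so d = 27.
4^1 ≡ 4 (mod 217)
4^2 ≡ 4^2 = 16 ≡ 16 (mod 217)
4^4 ≡ 16^2 = 256 ≡ 39 (mod 217)
4^8 ≡ 39^2 = 1521 ≡ 2 (mod 217)
4^16 ≡ 2^2 = 4 ≡ 4 (mod 217)
27 = 16 + 8 + 2 + 1 in binary powers of 2.
So 4^27 ≡ 4 · 2 · 16 · 4 ≡ 78 (mod 217).
Squaring chain: 78 → 8 → 64; never reaches −1, so base 4 is a Miller–Rabin witness that 217 is composite.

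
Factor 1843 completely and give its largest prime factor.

1843 = 19 · 97
97 is prime.
So 1843 = 19 · 97; the largest prime factor is 97.

97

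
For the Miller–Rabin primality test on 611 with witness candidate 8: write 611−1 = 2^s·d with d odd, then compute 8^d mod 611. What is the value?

611 − 1 = 610 = 2^1 · 305, so d = 305.
8^1 ≡ 8 (mod 611)
8^2 ≡ 8^2 = 64 ≡ 64 (mod 611)
8^4 ≡ 64^2 = 4096 ≡ 430 (mod 611)
8^8 ≡ 430^2 = 184900 ≡ 378 (mod 611)
8^16 ≡ 378^2 = 142884 ≡ 521 (mod 611)
8^32 ≡ 521^2 = 271441 ≡ 157 (mod 611)
8^64 ≡ 157^2 = 24649 ≡ 209 (mod 611)
8^128 ≡ 209^2 = 43681 ≡ 300 (mod 611)
8^256 ≡ 300^2 = 90000 ≡ 183 (mod 611)
305 = 256 + 32 + 16 + 1 in binary powers of 2.
So 8^305 ≡ 183 · 157 · 521 · 8 ≡ 307 (mod 611).
Squaring chain: 307; never reaches −1, so base 8 is a Miller–Rabin witness that 611 is composite.

307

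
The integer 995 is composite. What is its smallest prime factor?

5

995 is odd.
Digit sum 23, not divisible by 3.
Ends in 5: divisible by 5.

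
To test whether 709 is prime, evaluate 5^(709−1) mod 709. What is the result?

5^1 ≡ 5 (mod 709)
5^2 ≡ 5^2 = 25 ≡ 25 (mod 709)
5^4 ≡ 25^2 = 625 ≡ 625 (mod 709)
5^8 ≡ 625^2 = 390625 ≡ 675 (mod 709)
5^16 ≡ 675^2 = 455625 ≡ 447 (mod 709)
5^32 ≡ 447^2 = 199809 ≡ 580 (mod 709)
5^64 ≡ 580^2 = 336400 ≡ 334 (mod 709)
5^128 ≡ 334^2 = 111556 ≡ 243 (mod 709)
5^256 ≡ 243^2 = 59049 ≡ 202 (mod 709)
5^512 ≡ 202^2 = 40804 ≡ 391 (mod 709)
708 = 512 + 128 + 64 + 4 in binary powers of 2.
So 5^708 ≡ 391 · 243 · 334 · 625 ≡ 1 (mod 709).
Since the result is 1, base 5 gives no evidence that 709 is composite.

1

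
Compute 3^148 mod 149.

3^1 ≡ 3 (mod 149)
3^2 ≡ 3^2 = 9 ≡ 9 (mod 149)
3^4 ≡ 9^2 = 81 ≡ 81 (mod 149)
3^8 ≡ 81^2 = 6561 ≡ 5 (mod 149)
3^16 ≡ 5^2 = 25 ≡ 25 (mod 149)
3^32 ≡ 25^2 = 625 ≡ 29 (mod 149)
3^64 ≡ 29^2 = 841 ≡ 96 (mod 149)
3^128 ≡ 96^2 = 9216 ≡ 127 (mod 149)
148 = 128 + 16 + 4 in binary powers of 2.
So 3^148 ≡ 127 · 25 · 81 ≡ 1 (mod 149).
Since the result is 1, base 3 gives no evidence that 149 is composite.

1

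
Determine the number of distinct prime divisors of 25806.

25806 = 2 · 12903
12903 = 3 · 4301
4301 = 11 · 391
391 = 17 · 23
25806 = 2 · 3 · 11 · 17 · 23, which has 5 distinct prime factors.

5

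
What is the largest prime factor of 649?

649 = 11 · 59
59 is prime.
So 649 = 11 · 59; the largest prime factor is 59.

59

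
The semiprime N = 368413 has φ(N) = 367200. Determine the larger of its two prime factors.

φ(n) = (p−1)(q−1) = n − (p+q) + 1, so p + q = 368413 − 367200 + 1 = 1214.
p and q are the roots of t² − 1214t + 368413 = 0.
Discriminant: 1214² − 4·368413 = 1473796 − 1473652 = 144; √144 = 12.
q = (1214 − 12)/2 = 601, p = (1214 + 12)/2 = 613.
Check: 601 · 613 = 368413.

613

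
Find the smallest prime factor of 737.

11

737 is odd.
Digit sum 17, not divisible by 3.
Ends in 7: not divisible by 5.
7: 737 = 7·105 + 2
11: 737 = 11·67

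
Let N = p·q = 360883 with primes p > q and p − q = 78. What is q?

Since p = q + 78, we have 360883 = q(q + 78), so q² + 78q − 360883 = 0.
Discriminant: 78² + 4·360883 = 6084 + 1443532 = 1449616; √1449616 = 1204.
q = (−78 + 1204)/2 = 563, and p = q + 78 = 641.
Check: 563 · 641 = 360883.

563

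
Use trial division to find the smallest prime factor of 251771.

251771 is odd.
Digit sum 23, not divisible by 3.
Ends in 1: not divisible by 5.
7: 251771 = 7·35967 + 2
11: 251771 = 11·22888 + 3
13: 251771 = 13·19367

13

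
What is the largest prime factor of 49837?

61

49837 = 19 · 2623
2623 = 43 · 61
61 is prime.
So 49837 = 19 · 43 · 61; the largest prime factor is 61.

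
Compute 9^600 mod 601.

1

9^1 ≡ 9 (mod 601)
9^2 ≡ 9^2 = 81 ≡ 81 (mod 601)
9^4 ≡ 81^2 = 6561 ≡ 551 (mod 601)
9^8 ≡ 551^2 = 303601 ≡ 96 (mod 601)
9^16 ≡ 96^2 = 9216 ≡ 201 (mod 601)
9^32 ≡ 201^2 = 40401 ≡ 134 (mod 601)
9^64 ≡ 134^2 = 17956 ≡ 527 (mod 601)
9^128 ≡ 527^2 = 277729 ≡ 67 (mod 601)
9^256 ≡ 67^2 = 4489 ≡ 282 (mod 601)
9^512 ≡ 282^2 = 79524 ≡ 192 (mod 601)
600 = 512 + 64 + 16 + 8 in binary powers of 2.
So 9^600 ≡ 192 · 527 · 201 · 96 ≡ 1 (mod 601).
Since the result is 1, base 9 gives no evidence that 601 is composite.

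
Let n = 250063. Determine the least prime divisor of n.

250063 is odd.
Digit sum 16, not divisible by 3.
Ends in 3: not divisible by 5.
7: 250063 = 7·35723 + 2
11: 250063 = 11·22733

11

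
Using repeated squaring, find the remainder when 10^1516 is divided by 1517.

10^1 ≡ 10 (mod 1517)
10^2 ≡ 10^2 = 100 ≡ 100 (mod 1517)
10^4 ≡ 100^2 = 10000 ≡ 898 (mod 1517)
10^8 ≡ 898^2 = 806404 ≡ 877 (mod 1517)
10^16 ≡ 877^2 = 769129 ≡ 10 (mod 1517)
10^32 ≡ 10^2 = 100 ≡ 100 (mod 1517)
10^64 ≡ 100^2 = 10000 ≡ 898 (mod 1517)
10^128 ≡ 898^2 = 806404 ≡ 877 (mod 1517)
10^256 ≡ 877^2 = 769129 ≡ 10 (mod 1517)
10^512 ≡ 10^2 = 100 ≡ 100 (mod 1517)
10^1024 ≡ 100^2 = 10000 ≡ 898 (mod 1517)
1516 = 1024 + 256 + 128 + 64 + 32 + 8 + 4 in binary powers of 2.
So 10^1516 ≡ 898 · 10 · 877 · 898 · 100 · 877 · 898 ≡ 10 (mod 1517).
Since 10 ≠ 1, base 10 is a Fermat witness: 1517 is composite.

10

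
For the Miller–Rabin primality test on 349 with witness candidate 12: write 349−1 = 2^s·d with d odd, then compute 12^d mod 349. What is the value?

349 − 1 = 348 = 2^2 · 87, so d = 87.
12^1 ≡ 12 (mod 349)
12^2 ≡ 12^2 = 144 ≡ 144 (mod 349)
12^4 ≡ 144^2 = 20736 ≡ 145 (mod 349)
12^8 ≡ 145^2 = 21025 ≡ 85 (mod 349)
12^16 ≡ 85^2 = 7225 ≡ 245 (mod 349)
12^32 ≡ 245^2 = 60025 ≡ 346 (mod 349)
12^64 ≡ 346^2 = 119716 ≡ 9 (mod 349)
87 = 64 + 16 + 4 + 2 + 1 in binary powers of 2.
So 12^87 ≡ 9 · 245 · 145 · 144 · 12 ≡ 1 (mod 349).
Since 12^d ≡ 1 (mod 349), base 12 does not prove 349 composite.

1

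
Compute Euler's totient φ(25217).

Factor: 25217 = 151 · 167.
φ(25217) = (151−1) · (167−1) = 150 · 166 = 24900.

24900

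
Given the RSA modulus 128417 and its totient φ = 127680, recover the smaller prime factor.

281

φ(n) = (p−1)(q−1) = n − (p+q) + 1, so p + q = 128417 − 127680 + 1 = 738.
p and q are the roots of t² − 738t + 128417 = 0.
Discriminant: 738² − 4·128417 = 544644 − 513668 = 30976; √30976 = 176.
q = (738 − 176)/2 = 281, p = (738 + 176)/2 = 457.
Check: 281 · 457 = 128417.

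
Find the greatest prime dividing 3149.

67

3149 = 47 · 67
67 is prime.
So 3149 = 47 · 67; the largest prime factor is 67.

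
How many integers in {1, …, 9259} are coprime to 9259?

Factor: 9259 = 47 · 197.
φ(9259) = (47−1) · (197−1) = 46 · 196 = 9016.

9016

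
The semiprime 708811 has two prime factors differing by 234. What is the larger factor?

Since p = q + 234, we have 708811 = q(q + 234), so q² + 234q − 708811 = 0.
Discriminant: 234² + 4·708811 = 54756 + 2835244 = 2890000; √2890000 = 1700.
q = (−234 + 1700)/2 = 733, and p = q + 234 = 967.
Check: 733 · 967 = 708811.

967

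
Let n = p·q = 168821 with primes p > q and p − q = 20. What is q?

401

Since p = q + 20, we have 168821 = q(q + 20), so q² + 20q − 168821 = 0.
Discriminant: 20² + 4·168821 = 400 + 675284 = 675684; √675684 = 822.
q = (−20 + 822)/2 = 401, and p = q + 20 = 421.
Check: 401 · 421 = 168821.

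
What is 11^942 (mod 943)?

11^1 ≡ 11 (mod 943)
11^2 ≡ 11^2 = 121 ≡ 121 (mod 943)
11^4 ≡ 121^2 = 14641 ≡ 496 (mod 943)
11^8 ≡ 496^2 = 246016 ≡ 836 (mod 943)
11^16 ≡ 836^2 = 698896 ≡ 133 (mod 943)
11^32 ≡ 133^2 = 17689 ≡ 715 (mod 943)
11^64 ≡ 715^2 = 511225 ≡ 119 (mod 943)
11^128 ≡ 119^2 = 14161 ≡ 16 (mod 943)
11^256 ≡ 16^2 = 256 ≡ 256 (mod 943)
11^512 ≡ 256^2 = 65536 ≡ 469 (mod 943)
942 = 512 + 256 + 128 + 32 + 8 + 4 + 2 in binary powers of 2.
So 11^942 ≡ 469 · 256 · 16 · 715 · 836 · 496 · 121 ≡ 453 (mod 943).
Since 453 ≠ 1, base 11 is a Fermat witness: 943 is composite.

453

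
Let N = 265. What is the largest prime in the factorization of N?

265 = 5 · 53
53 is prime.
So 265 = 5 · 53; the largest prime factor is 53.

53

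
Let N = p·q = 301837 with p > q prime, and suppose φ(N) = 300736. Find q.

509

φ(n) = (p−1)(q−1) = n − (p+q) + 1, so p + q = 301837 − 300736 + 1 = 1102.
p and q are the roots of t² − 1102t + 301837 = 0.
Discriminant: 1102² − 4·301837 = 1214404 − 1207348 = 7056; √7056 = 84.
q = (1102 − 84)/2 = 509, p = (1102 + 84)/2 = 593.
Check: 509 · 593 = 301837.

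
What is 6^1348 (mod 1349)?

161

6^1 ≡ 6 (mod 1349)
6^2 ≡ 6^2 = 36 ≡ 36 (mod 1349)
6^4 ≡ 36^2 = 1296 ≡ 1296 (mod 1349)
6^8 ≡ 1296^2 = 1679616 ≡ 111 (mod 1349)
6^16 ≡ 111^2 = 12321 ≡ 180 (mod 1349)
6^32 ≡ 180^2 = 32400 ≡ 24 (mod 1349)
6^64 ≡ 24^2 = 576 ≡ 576 (mod 1349)
6^128 ≡ 576^2 = 331776 ≡ 1271 (mod 1349)
6^256 ≡ 1271^2 = 1615441 ≡ 688 (mod 1349)
6^512 ≡ 688^2 = 473344 ≡ 1194 (mod 1349)
6^1024 ≡ 1194^2 = 1425636 ≡ 1092 (mod 1349)
1348 = 1024 + 256 + 64 + 4 in binary powers of 2.
So 6^1348 ≡ 1092 · 688 · 576 · 1296 ≡ 161 (mod 1349).
Since 161 ≠ 1, base 6 is a Fermat witness: 1349 is composite.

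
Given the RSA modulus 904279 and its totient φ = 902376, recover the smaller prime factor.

φ(n) = (p−1)(q−1) = n − (p+q) + 1, so p + q = 904279 − 902376 + 1 = 1904.
p and q are the roots of t² − 1904t + 904279 = 0.
Discriminant: 1904² − 4·904279 = 3625216 − 3617116 = 8100; √8100 = 90.
q = (1904 − 90)/2 = 907, p = (1904 + 90)/2 = 997.
Check: 907 · 997 = 904279.

907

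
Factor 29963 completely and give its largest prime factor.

83

29963 = 19 · 1577
1577 = 19 · 83
83 is prime.
So 29963 = 19^2 · 83; the largest prime factor is 83.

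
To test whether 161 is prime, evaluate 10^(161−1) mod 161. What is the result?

144

10^1 ≡ 10 (mod 161)
10^2 ≡ 10^2 = 100 ≡ 100 (mod 161)
10^4 ≡ 100^2 = 10000 ≡ 18 (mod 161)
10^8 ≡ 18^2 = 324 ≡ 2 (mod 161)
10^16 ≡ 2^2 = 4 ≡ 4 (mod 161)
10^32 ≡ 4^2 = 16 ≡ 16 (mod 161)
10^64 ≡ 16^2 = 256 ≡ 95 (mod 161)
10^128 ≡ 95^2 = 9025 ≡ 9 (mod 161)
160 = 128 + 32 in binary powers of 2.
So 10^160 ≡ 9 · 16 ≡ 144 (mod 161).
Since 144 ≠ 1, base 10 is a Fermat witness: 161 is composite.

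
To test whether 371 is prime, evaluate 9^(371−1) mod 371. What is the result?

9^1 ≡ 9 (mod 371)
9^2 ≡ 9^2 = 81 ≡ 81 (mod 371)
9^4 ≡ 81^2 = 6561 ≡ 254 (mod 371)
9^8 ≡ 254^2 = 64516 ≡ 333 (mod 371)
9^16 ≡ 333^2 = 110889 ≡ 331 (mod 371)
9^32 ≡ 331^2 = 109561 ≡ 116 (mod 371)
9^64 ≡ 116^2 = 13456 ≡ 100 (mod 371)
9^128 ≡ 100^2 = 10000 ≡ 354 (mod 371)
9^256 ≡ 354^2 = 125316 ≡ 289 (mod 371)
370 = 256 + 64 + 32 + 16 + 2 in binary powers of 2.
So 9^370 ≡ 289 · 100 · 116 · 331 · 81 ≡ 275 (mod 371).
Since 275 ≠ 1, base 9 is a Fermat witness: 371 is composite.

275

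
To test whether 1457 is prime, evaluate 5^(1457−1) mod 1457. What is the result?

5^1 ≡ 5 (mod 1457)
5^2 ≡ 5^2 = 25 ≡ 25 (mod 1457)
5^4 ≡ 25^2 = 625 ≡ 625 (mod 1457)
5^8 ≡ 625^2 = 390625 ≡ 149 (mod 1457)
5^16 ≡ 149^2 = 22201 ≡ 346 (mod 1457)
5^32 ≡ 346^2 = 119716 ≡ 242 (mod 1457)
5^64 ≡ 242^2 = 58564 ≡ 284 (mod 1457)
5^128 ≡ 284^2 = 80656 ≡ 521 (mod 1457)
5^256 ≡ 521^2 = 271441 ≡ 439 (mod 1457)
5^512 ≡ 439^2 = 192721 ≡ 397 (mod 1457)
5^1024 ≡ 397^2 = 157609 ≡ 253 (mod 1457)
1456 = 1024 + 256 + 128 + 32 + 16 in binary powers of 2.
So 5^1456 ≡ 253 · 439 · 521 · 242 · 346 ≡ 36 (mod 1457).
Since 36 ≠ 1, base 5 is a Fermat witness: 1457 is composite.

36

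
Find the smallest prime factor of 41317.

79

41317 is odd.
Digit sum 16, not divisible by 3.
Ends in 7: not divisible by 5.
7: 41317 = 7·5902 + 3
11: 41317 = 11·3756 + 1
13: 41317 = 13·3178 + 3
17: 41317 = 17·2430 + 7
19: 41317 = 19·2174 + 11
23: 41317 = 23·1796 + 9
29: 41317 = 29·1424 + 21
31: 41317 = 31·1332 + 25
37: 41317 = 37·1116 + 25
41: 41317 = 41·1007 + 30
43: 41317 = 43·960 + 37
47: 41317 = 47·879 + 4
53: 41317 = 53·779 + 30
59: 41317 = 59·700 + 17
61: 41317 = 61·677 + 20
67: 41317 = 67·616 + 45
71: 41317 = 71·581 + 66
73: 41317 = 73·565 + 72
79: 41317 = 79·523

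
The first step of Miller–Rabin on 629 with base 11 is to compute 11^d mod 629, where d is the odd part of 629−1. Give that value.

629 − 1 = 628 = 2^2 · 157, so d = 157.
11^1 ≡ 11 (mod 629)
11^2 ≡ 11^2 = 121 ≡ 121 (mod 629)
11^4 ≡ 121^2 = 14641 ≡ 174 (mod 629)
11^8 ≡ 174^2 = 30276 ≡ 84 (mod 629)
11^16 ≡ 84^2 = 7056 ≡ 137 (mod 629)
11^32 ≡ 137^2 = 18769 ≡ 528 (mod 629)
11^64 ≡ 528^2 = 278784 ≡ 137 (mod 629)
11^128 ≡ 137^2 = 18769 ≡ 528 (mod 629)
157 = 128 + 16 + 8 + 4 + 1 in binary powers of 2.
So 11^157 ≡ 528 · 137 · 84 · 174 · 11 ≡ 381 (mod 629).
Squaring chain: 381 → 491; never reaches −1, so base 11 is a Miller–Rabin witness that 629 is composite.

381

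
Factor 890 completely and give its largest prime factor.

890 = 2 · 445
445 = 5 · 89
89 is prime.
So 890 = 2 · 5 · 89; the largest prime factor is 89.

89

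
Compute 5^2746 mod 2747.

5^1 ≡ 5 (mod 2747)
5^2 ≡ 5^2 = 25 ≡ 25 (mod 2747)
5^4 ≡ 25^2 = 625 ≡ 625 (mod 2747)
5^8 ≡ 625^2 = 390625 ≡ 551 (mod 2747)
5^16 ≡ 551^2 = 303601 ≡ 1431 (mod 2747)
5^32 ≡ 1431^2 = 2047761 ≡ 1246 (mod 2747)
5^64 ≡ 1246^2 = 1552516 ≡ 461 (mod 2747)
5^128 ≡ 461^2 = 212521 ≡ 1002 (mod 2747)
5^256 ≡ 1002^2 = 1004004 ≡ 1349 (mod 2747)
5^512 ≡ 1349^2 = 1819801 ≡ 1287 (mod 2747)
5^1024 ≡ 1287^2 = 1656369 ≡ 2675 (mod 2747)
5^2048 ≡ 2675^2 = 7155625 ≡ 2437 (mod 2747)
2746 = 2048 + 512 + 128 + 32 + 16 + 8 + 2 in binary powers of 2.
So 5^2746 ≡ 2437 · 1287 · 1002 · 1246 · 1431 · 551 · 25 ≡ 332 (mod 2747).
Since 332 ≠ 1, base 5 is a Fermat witness: 2747 is composite.

332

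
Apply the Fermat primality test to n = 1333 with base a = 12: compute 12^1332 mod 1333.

12^1 ≡ 12 (mod 1333)
12^2 ≡ 12^2 = 144 ≡ 144 (mod 1333)
12^4 ≡ 144^2 = 20736 ≡ 741 (mod 1333)
12^8 ≡ 741^2 = 549081 ≡ 1218 (mod 1333)
12^16 ≡ 1218^2 = 1483524 ≡ 1228 (mod 1333)
12^32 ≡ 1228^2 = 1507984 ≡ 361 (mod 1333)
12^64 ≡ 361^2 = 130321 ≡ 1020 (mod 1333)
12^128 ≡ 1020^2 = 1040400 ≡ 660 (mod 1333)
12^256 ≡ 660^2 = 435600 ≡ 1042 (mod 1333)
12^512 ≡ 1042^2 = 1085764 ≡ 702 (mod 1333)
12^1024 ≡ 702^2 = 492804 ≡ 927 (mod 1333)
1332 = 1024 + 256 + 32 + 16 + 4 in binary powers of 2.
So 12^1332 ≡ 927 · 1042 · 361 · 1228 · 741 ≡ 4 (mod 1333).
Since 4 ≠ 1, base 12 is a Fermat witness: 1333 is composite.

4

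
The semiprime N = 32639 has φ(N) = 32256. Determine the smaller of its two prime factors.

127

φ(n) = (p−1)(q−1) = n − (p+q) + 1, so p + q = 32639 − 32256 + 1 = 384.
p and q are the roots of t² − 384t + 32639 = 0.
Discriminant: 384² − 4·32639 = 147456 − 130556 = 16900; √16900 = 130.
q = (384 − 130)/2 = 127, p = (384 + 130)/2 = 257.
Check: 127 · 257 = 32639.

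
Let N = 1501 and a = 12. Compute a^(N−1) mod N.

12^1 ≡ 12 (mod 1501)
12^2 ≡ 12^2 = 144 ≡ 144 (mod 1501)
12^4 ≡ 144^2 = 20736 ≡ 1223 (mod 1501)
12^8 ≡ 1223^2 = 1495729 ≡ 733 (mod 1501)
12^16 ≡ 733^2 = 537289 ≡ 1432 (mod 1501)
12^32 ≡ 1432^2 = 2050624 ≡ 258 (mod 1501)
12^64 ≡ 258^2 = 66564 ≡ 520 (mod 1501)
12^128 ≡ 520^2 = 270400 ≡ 220 (mod 1501)
12^256 ≡ 220^2 = 48400 ≡ 368 (mod 1501)
12^512 ≡ 368^2 = 135424 ≡ 334 (mod 1501)
12^1024 ≡ 334^2 = 111556 ≡ 482 (mod 1501)
1500 = 1024 + 256 + 128 + 64 + 16 + 8 + 4 in binary powers of 2.
So 12^1500 ≡ 482 · 368 · 220 · 520 · 1432 · 733 · 1223 ≡ 571 (mod 1501).
Since 571 ≠ 1, base 12 is a Fermat witness: 1501 is composite.

571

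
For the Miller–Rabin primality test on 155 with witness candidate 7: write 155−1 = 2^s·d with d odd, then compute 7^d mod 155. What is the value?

142

155 − 1 = 154 = 2^1 · 77, so d = 77.
7^1 ≡ 7 (mod 155)
7^2 ≡ 7^2 = 49 ≡ 49 (mod 155)
7^4 ≡ 49^2 = 2401 ≡ 76 (mod 155)
7^8 ≡ 76^2 = 5776 ≡ 41 (mod 155)
7^16 ≡ 41^2 = 1681 ≡ 131 (mod 155)
7^32 ≡ 131^2 = 17161 ≡ 111 (mod 155)
7^64 ≡ 111^2 = 12321 ≡ 76 (mod 155)
77 = 64 + 8 + 4 + 1 in binary powers of 2.
So 7^77 ≡ 76 · 41 · 76 · 7 ≡ 142 (mod 155).
Squaring chain: 142; never reaches −1, so base 7 is a Miller–Rabin witness that 155 is composite.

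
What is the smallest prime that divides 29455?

5

29455 is odd.
Digit sum 25, not divisible by 3.
Ends in 5: divisible by 5.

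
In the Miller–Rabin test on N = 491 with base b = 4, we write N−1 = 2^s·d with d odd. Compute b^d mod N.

1

491 − 1 = 490 = 2^1 · 245, so d = 245.
4^1 ≡ 4 (mod 491)
4^2 ≡ 4^2 = 16 ≡ 16 (mod 491)
4^4 ≡ 16^2 = 256 ≡ 256 (mod 491)
4^8 ≡ 256^2 = 65536 ≡ 233 (mod 491)
4^16 ≡ 233^2 = 54289 ≡ 279 (mod 491)
4^32 ≡ 279^2 = 77841 ≡ 263 (mod 491)
4^64 ≡ 263^2 = 69169 ≡ 429 (mod 491)
4^128 ≡ 429^2 = 184041 ≡ 407 (mod 491)
245 = 128 + 64 + 32 + 16 + 4 + 1 in binary powers of 2.
So 4^245 ≡ 407 · 429 · 263 · 279 · 256 · 4 ≡ 1 (mod 491).
Since 4^d ≡ 1 (mod 491), base 4 does not prove 491 composite.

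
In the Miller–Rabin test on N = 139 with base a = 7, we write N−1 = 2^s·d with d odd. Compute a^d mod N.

1

139 − 1 = 138 = 2^1 · 69, so d = 69.
7^1 ≡ 7 (mod 139)
7^2 ≡ 7^2 = 49 ≡ 49 (mod 139)
7^4 ≡ 49^2 = 2401 ≡ 38 (mod 139)
7^8 ≡ 38^2 = 1444 ≡ 54 (mod 139)
7^16 ≡ 54^2 = 2916 ≡ 136 (mod 139)
7^32 ≡ 136^2 = 18496 ≡ 9 (mod 139)
7^64 ≡ 9^2 = 81 ≡ 81 (mod 139)
69 = 64 + 4 + 1 in binary powers of 2.
So 7^69 ≡ 81 · 38 · 7 ≡ 1 (mod 139).
Since 7^d ≡ 1 (mod 139), base 7 does not prove 139 composite.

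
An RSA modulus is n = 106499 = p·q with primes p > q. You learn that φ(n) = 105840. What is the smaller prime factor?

281

φ(n) = (p−1)(q−1) = n − (p+q) + 1, so p + q = 106499 − 105840 + 1 = 660.
p and q are the roots of t² − 660t + 106499 = 0.
Discriminant: 660² − 4·106499 = 435600 − 425996 = 9604; √9604 = 98.
q = (660 − 98)/2 = 281, p = (660 + 98)/2 = 379.
Check: 281 · 379 = 106499.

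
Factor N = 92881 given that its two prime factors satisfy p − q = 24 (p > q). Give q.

Since p = q + 24, we have 92881 = q(q + 24), so q² + 24q − 92881 = 0.
Discriminant: 24² + 4·92881 = 576 + 371524 = 372100; √372100 = 610.
q = (−24 + 610)/2 = 293, and p = q + 24 = 317.
Check: 293 · 317 = 92881.

293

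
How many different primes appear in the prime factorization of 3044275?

3044275 = 5^2 · 121771
121771 = 13 · 9367
9367 = 17 · 551
551 = 19 · 29
3044275 = 5^2 · 13 · 17 · 19 · 29, which has 5 distinct prime factors.

5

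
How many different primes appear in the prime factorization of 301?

2

301 = 7 · 43
301 = 7 · 43, which has 2 distinct prime factors.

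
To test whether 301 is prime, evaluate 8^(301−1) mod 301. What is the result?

274

8^1 ≡ 8 (mod 301)
8^2 ≡ 8^2 = 64 ≡ 64 (mod 301)
8^4 ≡ 64^2 = 4096 ≡ 183 (mod 301)
8^8 ≡ 183^2 = 33489 ≡ 78 (mod 301)
8^16 ≡ 78^2 = 6084 ≡ 64 (mod 301)
8^32 ≡ 64^2 = 4096 ≡ 183 (mod 301)
8^64 ≡ 183^2 = 33489 ≡ 78 (mod 301)
8^128 ≡ 78^2 = 6084 ≡ 64 (mod 301)
8^256 ≡ 64^2 = 4096 ≡ 183 (mod 301)
300 = 256 + 32 + 8 + 4 in binary powers of 2.
So 8^300 ≡ 183 · 183 · 78 · 183 ≡ 274 (mod 301).
Since 274 ≠ 1, base 8 is a Fermat witness: 301 is composite.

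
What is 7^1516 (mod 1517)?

107

7^1 ≡ 7 (mod 1517)
7^2 ≡ 7^2 = 49 ≡ 49 (mod 1517)
7^4 ≡ 49^2 = 2401 ≡ 884 (mod 1517)
7^8 ≡ 884^2 = 781456 ≡ 201 (mod 1517)
7^16 ≡ 201^2 = 40401 ≡ 959 (mod 1517)
7^32 ≡ 959^2 = 919681 ≡ 379 (mod 1517)
7^64 ≡ 379^2 = 143641 ≡ 1043 (mod 1517)
7^128 ≡ 1043^2 = 1087849 ≡ 160 (mod 1517)
7^256 ≡ 160^2 = 25600 ≡ 1328 (mod 1517)
7^512 ≡ 1328^2 = 1763584 ≡ 830 (mod 1517)
7^1024 ≡ 830^2 = 688900 ≡ 182 (mod 1517)
1516 = 1024 + 256 + 128 + 64 + 32 + 8 + 4 in binary powers of 2.
So 7^1516 ≡ 182 · 1328 · 160 · 1043 · 379 · 201 · 884 ≡ 107 (mod 1517).
Since 107 ≠ 1, base 7 is a Fermat witness: 1517 is composite.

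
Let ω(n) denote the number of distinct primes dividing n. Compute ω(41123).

41123 = 17 · 2419
2419 = 41 · 59
41123 = 17 · 41 · 59, which has 3 distinct prime factors.

3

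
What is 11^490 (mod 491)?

1

11^1 ≡ 11 (mod 491)
11^2 ≡ 11^2 = 121 ≡ 121 (mod 491)
11^4 ≡ 121^2 = 14641 ≡ 402 (mod 491)
11^8 ≡ 402^2 = 161604 ≡ 65 (mod 491)
11^16 ≡ 65^2 = 4225 ≡ 297 (mod 491)
11^32 ≡ 297^2 = 88209 ≡ 320 (mod 491)
11^64 ≡ 320^2 = 102400 ≡ 272 (mod 491)
11^128 ≡ 272^2 = 73984 ≡ 334 (mod 491)
11^256 ≡ 334^2 = 111556 ≡ 99 (mod 491)
490 = 256 + 128 + 64 + 32 + 8 + 2 in binary powers of 2.
So 11^490 ≡ 99 · 334 · 272 · 320 · 65 · 121 ≡ 1 (mod 491).
Since the result is 1, base 11 gives no evidence that 491 is composite.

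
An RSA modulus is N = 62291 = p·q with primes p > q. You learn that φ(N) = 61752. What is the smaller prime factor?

φ(n) = (p−1)(q−1) = n − (p+q) + 1, so p + q = 62291 − 61752 + 1 = 540.
p and q are the roots of t² − 540t + 62291 = 0.
Discriminant: 540² − 4·62291 = 291600 − 249164 = 42436; √42436 = 206.
q = (540 − 206)/2 = 167, p = (540 + 206)/2 = 373.
Check: 167 · 373 = 62291.

167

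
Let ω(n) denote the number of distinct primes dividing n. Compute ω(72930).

72930 = 2 · 36465
36465 = 3 · 12155
12155 = 5 · 2431
2431 = 11 · 221
221 = 13 · 17
72930 = 2 · 3 · 5 · 11 · 13 · 17, which has 6 distinct prime factors.

6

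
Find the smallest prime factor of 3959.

37

3959 is odd.
Digit sum 26, not divisible by 3.
Ends in 9: not divisible by 5.
7: 3959 = 7·565 + 4
11: 3959 = 11·359 + 10
13: 3959 = 13·304 + 7
17: 3959 = 17·232 + 15
19: 3959 = 19·208 + 7
23: 3959 = 23·172 + 3
29: 3959 = 29·136 + 15
31: 3959 = 31·127 + 22
37: 3959 = 37·107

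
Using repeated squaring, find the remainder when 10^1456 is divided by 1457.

754

10^1 ≡ 10 (mod 1457)
10^2 ≡ 10^2 = 100 ≡ 100 (mod 1457)
10^4 ≡ 100^2 = 10000 ≡ 1258 (mod 1457)
10^8 ≡ 1258^2 = 1582564 ≡ 262 (mod 1457)
10^16 ≡ 262^2 = 68644 ≡ 165 (mod 1457)
10^32 ≡ 165^2 = 27225 ≡ 999 (mod 1457)
10^64 ≡ 999^2 = 998001 ≡ 1413 (mod 1457)
10^128 ≡ 1413^2 = 1996569 ≡ 479 (mod 1457)
10^256 ≡ 479^2 = 229441 ≡ 692 (mod 1457)
10^512 ≡ 692^2 = 478864 ≡ 968 (mod 1457)
10^1024 ≡ 968^2 = 937024 ≡ 173 (mod 1457)
1456 = 1024 + 256 + 128 + 32 + 16 in binary powers of 2.
So 10^1456 ≡ 173 · 692 · 479 · 999 · 165 ≡ 754 (mod 1457).
Since 754 ≠ 1, base 10 is a Fermat witness: 1457 is composite.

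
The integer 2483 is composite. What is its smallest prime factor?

2483 is odd.
Digit sum 17, not divisible by 3.
Ends in 3: not divisible by 5.
7: 2483 = 7·354 + 5
11: 2483 = 11·225 + 8
13: 2483 = 13·191

13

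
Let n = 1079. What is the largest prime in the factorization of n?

83

1079 = 13 · 83
83 is prime.
So 1079 = 13 · 83; the largest prime factor is 83.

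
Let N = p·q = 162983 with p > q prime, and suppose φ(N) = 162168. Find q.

349

φ(n) = (p−1)(q−1) = n − (p+q) + 1, so p + q = 162983 − 162168 + 1 = 816.
p and q are the roots of t² − 816t + 162983 = 0.
Discriminant: 816² − 4·162983 = 665856 − 651932 = 13924; √13924 = 118.
q = (816 − 118)/2 = 349, p = (816 + 118)/2 = 467.
Check: 349 · 467 = 162983.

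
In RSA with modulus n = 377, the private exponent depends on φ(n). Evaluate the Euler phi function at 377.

336

Factor: 377 = 13 · 29.
φ(377) = (13−1) · (29−1) = 12 · 28 = 336.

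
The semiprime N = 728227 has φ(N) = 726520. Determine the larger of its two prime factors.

887

φ(n) = (p−1)(q−1) = n − (p+q) + 1, so p + q = 728227 − 726520 + 1 = 1708.
p and q are the roots of t² − 1708t + 728227 = 0.
Discriminant: 1708² − 4·728227 = 2917264 − 2912908 = 4356; √4356 = 66.
q = (1708 − 66)/2 = 821, p = (1708 + 66)/2 = 887.
Check: 821 · 887 = 728227.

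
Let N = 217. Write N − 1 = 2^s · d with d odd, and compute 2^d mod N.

190

217 − 1 = 216 = 2^3 · 27, so d = 27.
2^1 ≡ 2 (mod 217)
2^2 ≡ 2^2 = 4 ≡ 4 (mod 217)
2^4 ≡ 4^2 = 16 ≡ 16 (mod 217)
2^8 ≡ 16^2 = 256 ≡ 39 (mod 217)
2^16 ≡ 39^2 = 1521 ≡ 2 (mod 217)
27 = 16 + 8 + 2 + 1 in binary powers of 2.
So 2^27 ≡ 2 · 39 · 4 · 2 ≡ 190 (mod 217).
Squaring chain: 190 → 78 → 8; never reaches −1, so base 2 is a Miller–Rabin witness that 217 is composite.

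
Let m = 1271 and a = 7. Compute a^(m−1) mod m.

7^1 ≡ 7 (mod 1271)
7^2 ≡ 7^2 = 49 ≡ 49 (mod 1271)
7^4 ≡ 49^2 = 2401 ≡ 1130 (mod 1271)
7^8 ≡ 1130^2 = 1276900 ≡ 816 (mod 1271)
7^16 ≡ 816^2 = 665856 ≡ 1123 (mod 1271)
7^32 ≡ 1123^2 = 1261129 ≡ 297 (mod 1271)
7^64 ≡ 297^2 = 88209 ≡ 510 (mod 1271)
7^128 ≡ 510^2 = 260100 ≡ 816 (mod 1271)
7^256 ≡ 816^2 = 665856 ≡ 1123 (mod 1271)
7^512 ≡ 1123^2 = 1261129 ≡ 297 (mod 1271)
7^1024 ≡ 297^2 = 88209 ≡ 510 (mod 1271)
1270 = 1024 + 128 + 64 + 32 + 16 + 4 + 2 in binary powers of 2.
So 7^1270 ≡ 510 · 816 · 510 · 297 · 1123 · 1130 · 49 ≡ 893 (mod 1271).
Since 893 ≠ 1, base 7 is a Fermat witness: 1271 is composite.

893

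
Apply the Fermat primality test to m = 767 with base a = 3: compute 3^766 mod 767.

3^1 ≡ 3 (mod 767)
3^2 ≡ 3^2 = 9 ≡ 9 (mod 767)
3^4 ≡ 9^2 = 81 ≡ 81 (mod 767)
3^8 ≡ 81^2 = 6561 ≡ 425 (mod 767)
3^16 ≡ 425^2 = 180625 ≡ 380 (mod 767)
3^32 ≡ 380^2 = 144400 ≡ 204 (mod 767)
3^64 ≡ 204^2 = 41616 ≡ 198 (mod 767)
3^128 ≡ 198^2 = 39204 ≡ 87 (mod 767)
3^256 ≡ 87^2 = 7569 ≡ 666 (mod 767)
3^512 ≡ 666^2 = 443556 ≡ 230 (mod 767)
766 = 512 + 128 + 64 + 32 + 16 + 8 + 4 + 2 in binary powers of 2.
So 3^766 ≡ 230 · 87 · 198 · 204 · 380 · 425 · 81 · 9 ≡ 146 (mod 767).
Since 146 ≠ 1, base 3 is a Fermat witness: 767 is composite.

146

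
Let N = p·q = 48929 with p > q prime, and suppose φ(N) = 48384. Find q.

φ(n) = (p−1)(q−1) = n − (p+q) + 1, so p + q = 48929 − 48384 + 1 = 546.
p and q are the roots of t² − 546t + 48929 = 0.
Discriminant: 546² − 4·48929 = 298116 − 195716 = 102400; √102400 = 320.
q = (546 − 320)/2 = 113, p = (546 + 320)/2 = 433.
Check: 113 · 433 = 48929.

113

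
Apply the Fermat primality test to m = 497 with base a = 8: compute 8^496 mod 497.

225

8^1 ≡ 8 (mod 497)
8^2 ≡ 8^2 = 64 ≡ 64 (mod 497)
8^4 ≡ 64^2 = 4096 ≡ 120 (mod 497)
8^8 ≡ 120^2 = 14400 ≡ 484 (mod 497)
8^16 ≡ 484^2 = 234256 ≡ 169 (mod 497)
8^32 ≡ 169^2 = 28561 ≡ 232 (mod 497)
8^64 ≡ 232^2 = 53824 ≡ 148 (mod 497)
8^128 ≡ 148^2 = 21904 ≡ 36 (mod 497)
8^256 ≡ 36^2 = 1296 ≡ 302 (mod 497)
496 = 256 + 128 + 64 + 32 + 16 in binary powers of 2.
So 8^496 ≡ 302 · 36 · 148 · 232 · 169 ≡ 225 (mod 497).
Since 225 ≠ 1, base 8 is a Fermat witness: 497 is composite.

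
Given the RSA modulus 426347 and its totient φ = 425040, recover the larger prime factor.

691

φ(n) = (p−1)(q−1) = n − (p+q) + 1, so p + q = 426347 − 425040 + 1 = 1308.
p and q are the roots of t² − 1308t + 426347 = 0.
Discriminant: 1308² − 4·426347 = 1710864 − 1705388 = 5476; √5476 = 74.
q = (1308 − 74)/2 = 617, p = (1308 + 74)/2 = 691.
Check: 617 · 691 = 426347.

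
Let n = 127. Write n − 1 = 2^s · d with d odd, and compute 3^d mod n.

127 − 1 = 126 = 2^1 · 63, so d = 63.
3^1 ≡ 3 (mod 127)
3^2 ≡ 3^2 = 9 ≡ 9 (mod 127)
3^4 ≡ 9^2 = 81 ≡ 81 (mod 127)
3^8 ≡ 81^2 = 6561 ≡ 84 (mod 127)
3^16 ≡ 84^2 = 7056 ≡ 71 (mod 127)
3^32 ≡ 71^2 = 5041 ≡ 88 (mod 127)
63 = 32 + 16 + 8 + 4 + 2 + 1 in binary powers of 2.
So 3^63 ≡ 88 · 71 · 84 · 81 · 9 · 3 ≡ 126 (mod 127).
Since 3^d ≡ 126 (mod 127), base 3 does not prove 127 composite.

126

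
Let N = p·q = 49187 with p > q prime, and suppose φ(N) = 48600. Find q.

101

φ(n) = (p−1)(q−1) = n − (p+q) + 1, so p + q = 49187 − 48600 + 1 = 588.
p and q are the roots of t² − 588t + 49187 = 0.
Discriminant: 588² − 4·49187 = 345744 − 196748 = 148996; √148996 = 386.
q = (588 − 386)/2 = 101, p = (588 + 386)/2 = 487.
Check: 101 · 487 = 49187.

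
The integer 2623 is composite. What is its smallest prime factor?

43

2623 is odd.
Digit sum 13, not divisible by 3.
Ends in 3: not divisible by 5.
7: 2623 = 7·374 + 5
11: 2623 = 11·238 + 5
13: 2623 = 13·201 + 10
17: 2623 = 17·154 + 5
19: 2623 = 19·138 + 1
23: 2623 = 23·114 + 1
29: 2623 = 29·90 + 13
31: 2623 = 31·84 + 19
37: 2623 = 37·70 + 33
41: 2623 = 41·63 + 40
43: 2623 = 43·61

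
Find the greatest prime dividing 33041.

33041 = 19 · 1739
1739 = 37 · 47
47 is prime.
So 33041 = 19 · 37 · 47; the largest prime factor is 47.

47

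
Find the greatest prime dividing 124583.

124583 = 19 · 6557
6557 = 79 · 83
83 is prime.
So 124583 = 19 · 79 · 83; the largest prime factor is 83.

83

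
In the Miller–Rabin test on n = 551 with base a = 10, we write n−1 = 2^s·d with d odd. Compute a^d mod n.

98

551 − 1 = 550 = 2^1 · 275, so d = 275.
10^1 ≡ 10 (mod 551)
10^2 ≡ 10^2 = 100 ≡ 100 (mod 551)
10^4 ≡ 100^2 = 10000 ≡ 82 (mod 551)
10^8 ≡ 82^2 = 6724 ≡ 112 (mod 551)
10^16 ≡ 112^2 = 12544 ≡ 422 (mod 551)
10^32 ≡ 422^2 = 178084 ≡ 111 (mod 551)
10^64 ≡ 111^2 = 12321 ≡ 199 (mod 551)
10^128 ≡ 199^2 = 39601 ≡ 480 (mod 551)
10^256 ≡ 480^2 = 230400 ≡ 82 (mod 551)
275 = 256 + 16 + 2 + 1 in binary powers of 2.
So 10^275 ≡ 82 · 422 · 100 · 10 ≡ 98 (mod 551).
Squaring chain: 98; never reaches −1, so base 10 is a Miller–Rabin witness that 551 is composite.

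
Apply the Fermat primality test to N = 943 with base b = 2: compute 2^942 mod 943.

2^1 ≡ 2 (mod 943)
2^2 ≡ 2^2 = 4 ≡ 4 (mod 943)
2^4 ≡ 4^2 = 16 ≡ 16 (mod 943)
2^8 ≡ 16^2 = 256 ≡ 256 (mod 943)
2^16 ≡ 256^2 = 65536 ≡ 469 (mod 943)
2^32 ≡ 469^2 = 219961 ≡ 242 (mod 943)
2^64 ≡ 242^2 = 58564 ≡ 98 (mod 943)
2^128 ≡ 98^2 = 9604 ≡ 174 (mod 943)
2^256 ≡ 174^2 = 30276 ≡ 100 (mod 943)
2^512 ≡ 100^2 = 10000 ≡ 570 (mod 943)
942 = 512 + 256 + 128 + 32 + 8 + 4 + 2 in binary powers of 2.
So 2^942 ≡ 570 · 100 · 174 · 242 · 256 · 16 · 4 ≡ 496 (mod 943).
Since 496 ≠ 1, base 2 is a Fermat witness: 943 is composite.

496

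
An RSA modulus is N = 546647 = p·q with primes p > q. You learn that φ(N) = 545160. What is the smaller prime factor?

661

φ(n) = (p−1)(q−1) = n − (p+q) + 1, so p + q = 546647 − 545160 + 1 = 1488.
p and q are the roots of t² − 1488t + 546647 = 0.
Discriminant: 1488² − 4·546647 = 2214144 − 2186588 = 27556; √27556 = 166.
q = (1488 − 166)/2 = 661, p = (1488 + 166)/2 = 827.
Check: 661 · 827 = 546647.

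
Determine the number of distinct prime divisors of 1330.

1330 = 2 · 665
665 = 5 · 133
133 = 7 · 19
1330 = 2 · 5 · 7 · 19, which has 4 distinct prime factors.

4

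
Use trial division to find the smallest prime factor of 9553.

9553 is odd.
Digit sum 22, not divisible by 3.
Ends in 3: not divisible by 5.
7: 9553 = 7·1364 + 5
11: 9553 = 11·868 + 5
13: 9553 = 13·734 + 11
17: 9553 = 17·561 + 16
19: 9553 = 19·502 + 15
23: 9553 = 23·415 + 8
29: 9553 = 29·329 + 12
31: 9553 = 31·308 + 5
37: 9553 = 37·258 + 7
41: 9553 = 41·233

41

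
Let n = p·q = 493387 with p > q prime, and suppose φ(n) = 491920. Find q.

φ(n) = (p−1)(q−1) = n − (p+q) + 1, so p + q = 493387 − 491920 + 1 = 1468.
p and q are the roots of t² − 1468t + 493387 = 0.
Discriminant: 1468² − 4·493387 = 2155024 − 1973548 = 181476; √181476 = 426.
q = (1468 − 426)/2 = 521, p = (1468 + 426)/2 = 947.
Check: 521 · 947 = 493387.

521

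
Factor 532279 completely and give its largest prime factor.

83

532279 = 11 · 48389
48389 = 11 · 4399
4399 = 53 · 83
83 is prime.
So 532279 = 11^2 · 53 · 83; the largest prime factor is 83.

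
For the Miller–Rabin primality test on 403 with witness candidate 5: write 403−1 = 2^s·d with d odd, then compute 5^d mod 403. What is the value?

187

403 − 1 = 402 = 2^1 · 201, so d = 201.
5^1 ≡ 5 (mod 403)
5^2 ≡ 5^2 = 25 ≡ 25 (mod 403)
5^4 ≡ 25^2 = 625 ≡ 222 (mod 403)
5^8 ≡ 222^2 = 49284 ≡ 118 (mod 403)
5^16 ≡ 118^2 = 13924 ≡ 222 (mod 403)
5^32 ≡ 222^2 = 49284 ≡ 118 (mod 403)
5^64 ≡ 118^2 = 13924 ≡ 222 (mod 403)
5^128 ≡ 222^2 = 49284 ≡ 118 (mod 403)
201 = 128 + 64 + 8 + 1 in binary powers of 2.
So 5^201 ≡ 118 · 222 · 118 · 5 ≡ 187 (mod 403).
Squaring chain: 187; never reaches −1, so base 5 is a Miller–Rabin witness that 403 is composite.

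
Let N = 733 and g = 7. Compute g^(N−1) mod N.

7^1 ≡ 7 (mod 733)
7^2 ≡ 7^2 = 49 ≡ 49 (mod 733)
7^4 ≡ 49^2 = 2401 ≡ 202 (mod 733)
7^8 ≡ 202^2 = 40804 ≡ 489 (mod 733)
7^16 ≡ 489^2 = 239121 ≡ 163 (mod 733)
7^32 ≡ 163^2 = 26569 ≡ 181 (mod 733)
7^64 ≡ 181^2 = 32761 ≡ 509 (mod 733)
7^128 ≡ 509^2 = 259081 ≡ 332 (mod 733)
7^256 ≡ 332^2 = 110224 ≡ 274 (mod 733)
7^512 ≡ 274^2 = 75076 ≡ 310 (mod 733)
732 = 512 + 128 + 64 + 16 + 8 + 4 in binary powers of 2.
So 7^732 ≡ 310 · 332 · 509 · 163 · 489 · 202 ≡ 1 (mod 733).
Since the result is 1, base 7 gives no evidence that 733 is composite.

1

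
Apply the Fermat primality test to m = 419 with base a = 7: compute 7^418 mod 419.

7^1 ≡ 7 (mod 419)
7^2 ≡ 7^2 = 49 ≡ 49 (mod 419)
7^4 ≡ 49^2 = 2401 ≡ 306 (mod 419)
7^8 ≡ 306^2 = 93636 ≡ 199 (mod 419)
7^16 ≡ 199^2 = 39601 ≡ 215 (mod 419)
7^32 ≡ 215^2 = 46225 ≡ 135 (mod 419)
7^64 ≡ 135^2 = 18225 ≡ 208 (mod 419)
7^128 ≡ 208^2 = 43264 ≡ 107 (mod 419)
7^256 ≡ 107^2 = 11449 ≡ 136 (mod 419)
418 = 256 + 128 + 32 + 2 in binary powers of 2.
So 7^418 ≡ 136 · 107 · 135 · 49 ≡ 1 (mod 419).
Since the result is 1, base 7 gives no evidence that 419 is composite.

1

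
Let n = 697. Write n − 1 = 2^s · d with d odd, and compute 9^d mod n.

155

697 − 1 = 696 = 2^3 · 87, so d = 87.
9^1 ≡ 9 (mod 697)
9^2 ≡ 9^2 = 81 ≡ 81 (mod 697)
9^4 ≡ 81^2 = 6561 ≡ 288 (mod 697)
9^8 ≡ 288^2 = 82944 ≡ 1 (mod 697)
9^16 ≡ 1^2 = 1 ≡ 1 (mod 697)
9^32 ≡ 1^2 = 1 ≡ 1 (mod 697)
9^64 ≡ 1^2 = 1 ≡ 1 (mod 697)
87 = 64 + 16 + 4 + 2 + 1 in binary powers of 2.
So 9^87 ≡ 1 · 1 · 288 · 81 · 9 ≡ 155 (mod 697).
Squaring chain: 155 → 327 → 288; never reaches −1, so base 9 is a Miller–Rabin witness that 697 is composite.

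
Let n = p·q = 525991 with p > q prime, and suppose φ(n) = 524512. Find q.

φ(n) = (p−1)(q−1) = n − (p+q) + 1, so p + q = 525991 − 524512 + 1 = 1480.
p and q are the roots of t² − 1480t + 525991 = 0.
Discriminant: 1480² − 4·525991 = 2190400 − 2103964 = 86436; √86436 = 294.
q = (1480 − 294)/2 = 593, p = (1480 + 294)/2 = 887.
Check: 593 · 887 = 525991.

593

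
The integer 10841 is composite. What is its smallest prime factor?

37

10841 is odd.
Digit sum 14, not divisible by 3.
Ends in 1: not divisible by 5.
7: 10841 = 7·1548 + 5
11: 10841 = 11·985 + 6
13: 10841 = 13·833 + 12
17: 10841 = 17·637 + 12
19: 10841 = 19·570 + 11
23: 10841 = 23·471 + 8
29: 10841 = 29·373 + 24
31: 10841 = 31·349 + 22
37: 10841 = 37·293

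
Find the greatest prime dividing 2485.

71

2485 = 5 · 497
497 = 7 · 71
71 is prime.
So 2485 = 5 · 7 · 71; the largest prime factor is 71.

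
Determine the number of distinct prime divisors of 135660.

135660 = 2^2 · 33915
33915 = 3 · 11305
11305 = 5 · 2261
2261 = 7 · 323
323 = 17 · 19
135660 = 2^2 · 3 · 5 · 7 · 17 · 19, which has 6 distinct prime factors.

6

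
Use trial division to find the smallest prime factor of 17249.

47

17249 is odd.
Digit sum 23, not divisible by 3.
Ends in 9: not divisible by 5.
7: 17249 = 7·2464 + 1
11: 17249 = 11·1568 + 1
13: 17249 = 13·1326 + 11
17: 17249 = 17·1014 + 11
19: 17249 = 19·907 + 16
23: 17249 = 23·749 + 22
29: 17249 = 29·594 + 23
31: 17249 = 31·556 + 13
37: 17249 = 37·466 + 7
41: 17249 = 41·420 + 29
43: 17249 = 43·401 + 6
47: 17249 = 47·367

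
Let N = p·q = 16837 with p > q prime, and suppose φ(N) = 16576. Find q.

φ(n) = (p−1)(q−1) = n − (p+q) + 1, so p + q = 16837 − 16576 + 1 = 262.
p and q are the roots of t² − 262t + 16837 = 0.
Discriminant: 262² − 4·16837 = 68644 − 67348 = 1296; √1296 = 36.
q = (262 − 36)/2 = 113, p = (262 + 36)/2 = 149.
Check: 113 · 149 = 16837.

113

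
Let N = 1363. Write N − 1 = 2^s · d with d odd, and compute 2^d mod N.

686

1363 − 1 = 1362 = 2^1 · 681, so d = 681.
2^1 ≡ 2 (mod 1363)
2^2 ≡ 2^2 = 4 ≡ 4 (mod 1363)
2^4 ≡ 4^2 = 16 ≡ 16 (mod 1363)
2^8 ≡ 16^2 = 256 ≡ 256 (mod 1363)
2^16 ≡ 256^2 = 65536 ≡ 112 (mod 1363)
2^32 ≡ 112^2 = 12544 ≡ 277 (mod 1363)
2^64 ≡ 277^2 = 76729 ≡ 401 (mod 1363)
2^128 ≡ 401^2 = 160801 ≡ 1330 (mod 1363)
2^256 ≡ 1330^2 = 1768900 ≡ 1089 (mod 1363)
2^512 ≡ 1089^2 = 1185921 ≡ 111 (mod 1363)
681 = 512 + 128 + 32 + 8 + 1 in binary powers of 2.
So 2^681 ≡ 111 · 1330 · 277 · 256 · 2 ≡ 686 (mod 1363).
Squaring chain: 686; never reaches −1, so base 2 is a Miller–Rabin witness that 1363 is composite.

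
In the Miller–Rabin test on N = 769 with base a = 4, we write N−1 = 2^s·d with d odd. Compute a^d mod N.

769 − 1 = 768 = 2^8 · 3, so d = 3.
4^1 ≡ 4 (mod 769)
4^2 ≡ 4^2 = 16 ≡ 16 (mod 769)
3 = 2 + 1 in binary powers of 2.
So 4^3 ≡ 16 · 4 ≡ 64 (mod 769).
Squaring chain: 64 → 251 → 712 → 173 → 707 → 768 → 1 → 1; reaches −1, so base 4 does not prove 769 composite.

64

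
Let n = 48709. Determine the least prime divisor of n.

48709 is odd.
Digit sum 28, not divisible by 3.
Ends in 9: not divisible by 5.
7: 48709 = 7·6958 + 3
11: 48709 = 11·4428 + 1
13: 48709 = 13·3746 + 11
17: 48709 = 17·2865 + 4
19: 48709 = 19·2563 + 12
23: 48709 = 23·2117 + 18
29: 48709 = 29·1679 + 18
31: 48709 = 31·1571 + 8
37: 48709 = 37·1316 + 17
41: 48709 = 41·1188 + 1
43: 48709 = 43·1132 + 33
47: 48709 = 47·1036 + 17
53: 48709 = 53·919 + 2
59: 48709 = 59·825 + 34
61: 48709 = 61·798 + 31
67: 48709 = 67·727

67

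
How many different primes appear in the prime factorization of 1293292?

6

1293292 = 2^2 · 323323
323323 = 7 · 46189
46189 = 11 · 4199
4199 = 13 · 323
323 = 17 · 19
1293292 = 2^2 · 7 · 11 · 13 · 17 · 19, which has 6 distinct prime factors.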